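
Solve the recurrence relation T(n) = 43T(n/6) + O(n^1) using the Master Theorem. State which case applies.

Master Theorem for T(n) = 43T(n/6) + O(n^1):

a = 43, b = 6, c = 1
log_b(a) = log_6(43) = 2.0992

Case 1: c = 1 < log_6(43) = 2.0992
T(n) = O(n^(log_6 43))

For T(n) = 43T(n/6) + O(n^1): log_6(43) = 2.0992. This is Case 1 of the Master Theorem (c < log_b(a), work dominated by leaves), giving O(n^(log_6 43)).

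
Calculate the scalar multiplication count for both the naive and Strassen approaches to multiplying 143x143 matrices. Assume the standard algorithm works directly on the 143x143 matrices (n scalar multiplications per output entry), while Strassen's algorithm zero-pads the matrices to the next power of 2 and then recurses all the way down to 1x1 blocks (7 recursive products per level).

Matrix multiplication for 143x143 matrices:

Strassen's algorithm requires power-of-2 dimensions. Pad 143x143 to 256x256 (next power of 2).

Standard algorithm: 143^3 = 2924207 multiplications
Strassen's algorithm: 7^(log2(256)) = 7^8 = 5764801 multiplications
Difference: 2924207 - 5764801 = -2840594 (Strassen uses MORE here due to padding overhead — for small or just-over-power-of-2 n, padding can outweigh the per-level savings)

Standard: 2924207 multiplications (143^3). Strassen: 5764801 multiplications (7^8, after padding to 256x256). Strassen reduces 8 recursive multiplications to 7 at each level.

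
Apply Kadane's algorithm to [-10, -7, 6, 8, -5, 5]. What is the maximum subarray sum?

Using Kadane's algorithm on [-10, -7, 6, 8, -5, 5]:

Scanning through the array:
Position 1 (value -7): max_ending_here = -7, max_so_far = -7
Position 2 (value 6): max_ending_here = 6, max_so_far = 6
Position 3 (value 8): max_ending_here = 14, max_so_far = 14
Position 4 (value -5): max_ending_here = 9, max_so_far = 14
Position 5 (value 5): max_ending_here = 14, max_so_far = 14

Maximum subarray: [6, 8]
Maximum sum: 14

The maximum subarray is [6, 8] with sum 14. This subarray runs from index 2 to index 3.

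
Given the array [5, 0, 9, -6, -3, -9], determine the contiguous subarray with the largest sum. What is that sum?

Using Kadane's algorithm on [5, 0, 9, -6, -3, -9]:

Scanning through the array:
Position 1 (value 0): max_ending_here = 5, max_so_far = 5
Position 2 (value 9): max_ending_here = 14, max_so_far = 14
Position 3 (value -6): max_ending_here = 8, max_so_far = 14
Position 4 (value -3): max_ending_here = 5, max_so_far = 14
Position 5 (value -9): max_ending_here = -4, max_so_far = 14

Maximum subarray: [5, 0, 9]
Maximum sum: 14

The maximum subarray is [5, 0, 9] with sum 14. This subarray runs from index 0 to index 2.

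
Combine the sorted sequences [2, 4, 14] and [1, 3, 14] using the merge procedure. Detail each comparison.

Merging process:

Compare 2 vs 1: take 1 from right. Merged: [1]
Compare 2 vs 3: take 2 from left. Merged: [1, 2]
Compare 4 vs 3: take 3 from right. Merged: [1, 2, 3]
Compare 4 vs 14: take 4 from left. Merged: [1, 2, 3, 4]
Compare 14 vs 14: take 14 from left. Merged: [1, 2, 3, 4, 14]
Append remaining from right: [14]. Merged: [1, 2, 3, 4, 14, 14]

Final merged array: [1, 2, 3, 4, 14, 14]
Total comparisons: 5

The merged array is [1, 2, 3, 4, 14, 14], requiring 5 comparisons. The merge step runs in O(n) time where n is the total number of elements.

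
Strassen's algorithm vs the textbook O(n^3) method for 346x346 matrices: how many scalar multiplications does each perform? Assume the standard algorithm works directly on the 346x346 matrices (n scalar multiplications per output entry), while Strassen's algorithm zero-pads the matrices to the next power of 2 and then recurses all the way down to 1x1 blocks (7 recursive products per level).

Matrix multiplication for 346x346 matrices:

Strassen's algorithm requires power-of-2 dimensions. Pad 346x346 to 512x512 (next power of 2).

Standard algorithm: 346^3 = 41421736 multiplications
Strassen's algorithm: 7^(log2(512)) = 7^9 = 40353607 multiplications
Savings: 41421736 - 40353607 = 1068129 multiplications

Standard: 41421736 multiplications (346^3). Strassen: 40353607 multiplications (7^9, after padding to 512x512). Strassen reduces 8 recursive multiplications to 7 at each level.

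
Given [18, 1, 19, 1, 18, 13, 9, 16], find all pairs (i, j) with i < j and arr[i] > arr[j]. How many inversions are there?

Finding inversions in [18, 1, 19, 1, 18, 13, 9, 16]:

(0, 1): arr[0]=18 > arr[1]=1
(0, 3): arr[0]=18 > arr[3]=1
(0, 5): arr[0]=18 > arr[5]=13
(0, 6): arr[0]=18 > arr[6]=9
(0, 7): arr[0]=18 > arr[7]=16
(2, 3): arr[2]=19 > arr[3]=1
(2, 4): arr[2]=19 > arr[4]=18
(2, 5): arr[2]=19 > arr[5]=13
(2, 6): arr[2]=19 > arr[6]=9
(2, 7): arr[2]=19 > arr[7]=16
(4, 5): arr[4]=18 > arr[5]=13
(4, 6): arr[4]=18 > arr[6]=9
(4, 7): arr[4]=18 > arr[7]=16
(5, 6): arr[5]=13 > arr[6]=9

Total inversions: 14

The array has 14 inversion(s): (0,1), (0,3), (0,5), (0,6), (0,7), (2,3), (2,4), (2,5), (2,6), (2,7), (4,5), (4,6), (4,7), (5,6). Each pair (i,j) satisfies i < j and arr[i] > arr[j].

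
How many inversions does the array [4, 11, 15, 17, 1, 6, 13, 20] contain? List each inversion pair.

Finding inversions in [4, 11, 15, 17, 1, 6, 13, 20]:

(0, 4): arr[0]=4 > arr[4]=1
(1, 4): arr[1]=11 > arr[4]=1
(1, 5): arr[1]=11 > arr[5]=6
(2, 4): arr[2]=15 > arr[4]=1
(2, 5): arr[2]=15 > arr[5]=6
(2, 6): arr[2]=15 > arr[6]=13
(3, 4): arr[3]=17 > arr[4]=1
(3, 5): arr[3]=17 > arr[5]=6
(3, 6): arr[3]=17 > arr[6]=13

Total inversions: 9

The array has 9 inversion(s): (0,4), (1,4), (1,5), (2,4), (2,5), (2,6), (3,4), (3,5), (3,6). Each pair (i,j) satisfies i < j and arr[i] > arr[j].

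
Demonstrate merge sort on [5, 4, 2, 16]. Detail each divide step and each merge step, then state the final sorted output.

Merge sort trace:

Split: [5, 4, 2, 16] -> [5, 4] and [2, 16]
  Split: [5, 4] -> [5] and [4]
  Merge: [5] + [4] -> [4, 5]
  Split: [2, 16] -> [2] and [16]
  Merge: [2] + [16] -> [2, 16]
Merge: [4, 5] + [2, 16] -> [2, 4, 5, 16]

Final sorted array: [2, 4, 5, 16]

The merge sort proceeds by recursively splitting the array and merging sorted halves.
After all merges, the sorted array is [2, 4, 5, 16].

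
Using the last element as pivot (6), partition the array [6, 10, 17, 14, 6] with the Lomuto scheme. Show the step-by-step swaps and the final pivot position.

Lomuto partition with pivot = 6:

Initial array: [6, 10, 17, 14, 6]

arr[0]=6 <= 6: swap with position 0, array becomes [6, 10, 17, 14, 6]
arr[1]=10 > 6: no swap
arr[2]=17 > 6: no swap
arr[3]=14 > 6: no swap

Place pivot at position 1: [6, 6, 17, 14, 10]
Pivot position: 1

After partitioning with pivot 6, the array becomes [6, 6, 17, 14, 10]. The pivot is placed at index 1. All elements to the left of the pivot are <= 6, and all elements to the right are > 6.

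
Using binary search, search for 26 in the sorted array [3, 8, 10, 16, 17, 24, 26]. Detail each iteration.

Binary search for 26 in [3, 8, 10, 16, 17, 24, 26]:

lo=0, hi=6, mid=3, arr[mid]=16 -> 16 < 26, search right half
lo=4, hi=6, mid=5, arr[mid]=24 -> 24 < 26, search right half
lo=6, hi=6, mid=6, arr[mid]=26 -> Found target at index 6!

Binary search finds 26 at index 6 after 3 comparisons. The search repeatedly halves the search space by comparing with the middle element.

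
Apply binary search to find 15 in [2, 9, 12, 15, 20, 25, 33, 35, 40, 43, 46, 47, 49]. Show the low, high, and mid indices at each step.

Binary search for 15 in [2, 9, 12, 15, 20, 25, 33, 35, 40, 43, 46, 47, 49]:

lo=0, hi=12, mid=6, arr[mid]=33 -> 33 > 15, search left half
lo=0, hi=5, mid=2, arr[mid]=12 -> 12 < 15, search right half
lo=3, hi=5, mid=4, arr[mid]=20 -> 20 > 15, search left half
lo=3, hi=3, mid=3, arr[mid]=15 -> Found target at index 3!

Binary search finds 15 at index 3 after 4 comparisons. The search repeatedly halves the search space by comparing with the middle element.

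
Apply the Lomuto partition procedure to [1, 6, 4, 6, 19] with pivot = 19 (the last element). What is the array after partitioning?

Lomuto partition with pivot = 19:

Initial array: [1, 6, 4, 6, 19]

arr[0]=1 <= 19: swap with position 0, array becomes [1, 6, 4, 6, 19]
arr[1]=6 <= 19: swap with position 1, array becomes [1, 6, 4, 6, 19]
arr[2]=4 <= 19: swap with position 2, array becomes [1, 6, 4, 6, 19]
arr[3]=6 <= 19: swap with position 3, array becomes [1, 6, 4, 6, 19]

Place pivot at position 4: [1, 6, 4, 6, 19]
Pivot position: 4

After partitioning with pivot 19, the array becomes [1, 6, 4, 6, 19]. The pivot is placed at index 4. All elements to the left of the pivot are <= 19, and all elements to the right are > 19.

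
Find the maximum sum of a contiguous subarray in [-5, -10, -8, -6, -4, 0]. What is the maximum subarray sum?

Using Kadane's algorithm on [-5, -10, -8, -6, -4, 0]:

Scanning through the array:
Position 1 (value -10): max_ending_here = -10, max_so_far = -5
Position 2 (value -8): max_ending_here = -8, max_so_far = -5
Position 3 (value -6): max_ending_here = -6, max_so_far = -5
Position 4 (value -4): max_ending_here = -4, max_so_far = -4
Position 5 (value 0): max_ending_here = 0, max_so_far = 0

Maximum subarray: [0]
Maximum sum: 0

The maximum subarray is [0] with sum 0. This subarray runs from index 5 to index 5.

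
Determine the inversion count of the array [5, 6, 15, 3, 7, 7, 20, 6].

Finding inversions in [5, 6, 15, 3, 7, 7, 20, 6]:

(0, 3): arr[0]=5 > arr[3]=3
(1, 3): arr[1]=6 > arr[3]=3
(2, 3): arr[2]=15 > arr[3]=3
(2, 4): arr[2]=15 > arr[4]=7
(2, 5): arr[2]=15 > arr[5]=7
(2, 7): arr[2]=15 > arr[7]=6
(4, 7): arr[4]=7 > arr[7]=6
(5, 7): arr[5]=7 > arr[7]=6
(6, 7): arr[6]=20 > arr[7]=6

Total inversions: 9

The array has 9 inversion(s): (0,3), (1,3), (2,3), (2,4), (2,5), (2,7), (4,7), (5,7), (6,7). Each pair (i,j) satisfies i < j and arr[i] > arr[j].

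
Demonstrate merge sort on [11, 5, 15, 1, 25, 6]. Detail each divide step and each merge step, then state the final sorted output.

Merge sort trace:

Split: [11, 5, 15, 1, 25, 6] -> [11, 5, 15] and [1, 25, 6]
  Split: [11, 5, 15] -> [11] and [5, 15]
    Split: [5, 15] -> [5] and [15]
    Merge: [5] + [15] -> [5, 15]
  Merge: [11] + [5, 15] -> [5, 11, 15]
  Split: [1, 25, 6] -> [1] and [25, 6]
    Split: [25, 6] -> [25] and [6]
    Merge: [25] + [6] -> [6, 25]
  Merge: [1] + [6, 25] -> [1, 6, 25]
Merge: [5, 11, 15] + [1, 6, 25] -> [1, 5, 6, 11, 15, 25]

Final sorted array: [1, 5, 6, 11, 15, 25]

The merge sort proceeds by recursively splitting the array and merging sorted halves.
After all merges, the sorted array is [1, 5, 6, 11, 15, 25].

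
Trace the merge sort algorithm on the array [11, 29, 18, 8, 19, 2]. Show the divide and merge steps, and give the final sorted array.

Merge sort trace:

Split: [11, 29, 18, 8, 19, 2] -> [11, 29, 18] and [8, 19, 2]
  Split: [11, 29, 18] -> [11] and [29, 18]
    Split: [29, 18] -> [29] and [18]
    Merge: [29] + [18] -> [18, 29]
  Merge: [11] + [18, 29] -> [11, 18, 29]
  Split: [8, 19, 2] -> [8] and [19, 2]
    Split: [19, 2] -> [19] and [2]
    Merge: [19] + [2] -> [2, 19]
  Merge: [8] + [2, 19] -> [2, 8, 19]
Merge: [11, 18, 29] + [2, 8, 19] -> [2, 8, 11, 18, 19, 29]

Final sorted array: [2, 8, 11, 18, 19, 29]

The merge sort proceeds by recursively splitting the array and merging sorted halves.
After all merges, the sorted array is [2, 8, 11, 18, 19, 29].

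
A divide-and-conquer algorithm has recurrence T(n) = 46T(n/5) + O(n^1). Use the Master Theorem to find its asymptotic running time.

Master Theorem for T(n) = 46T(n/5) + O(n^1):

a = 46, b = 5, c = 1
log_b(a) = log_5(46) = 2.3789

Case 1: c = 1 < log_5(46) = 2.3789
T(n) = O(n^(log_5 46))

For T(n) = 46T(n/5) + O(n^1): log_5(46) = 2.3789. This is Case 1 of the Master Theorem (c < log_b(a), work dominated by leaves), giving O(n^(log_5 46)).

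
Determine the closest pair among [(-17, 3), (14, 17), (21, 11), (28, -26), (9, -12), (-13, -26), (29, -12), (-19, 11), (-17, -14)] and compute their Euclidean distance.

Computing all pairwise distances among 9 points:

d((-17, 3), (14, 17)) = 34.0147
d((-17, 3), (21, 11)) = 38.833
d((-17, 3), (28, -26)) = 53.535
d((-17, 3), (9, -12)) = 30.0167
d((-17, 3), (-13, -26)) = 29.2746
d((-17, 3), (29, -12)) = 48.3839
d((-17, 3), (-19, 11)) = 8.2462 <-- minimum
d((-17, 3), (-17, -14)) = 17.0
d((14, 17), (21, 11)) = 9.2195
d((14, 17), (28, -26)) = 45.2217
d((14, 17), (9, -12)) = 29.4279
d((14, 17), (-13, -26)) = 50.774
d((14, 17), (29, -12)) = 32.6497
d((14, 17), (-19, 11)) = 33.541
d((14, 17), (-17, -14)) = 43.8406
d((21, 11), (28, -26)) = 37.6563
d((21, 11), (9, -12)) = 25.9422
d((21, 11), (-13, -26)) = 50.2494
d((21, 11), (29, -12)) = 24.3516
d((21, 11), (-19, 11)) = 40.0
d((21, 11), (-17, -14)) = 45.4863
d((28, -26), (9, -12)) = 23.6008
d((28, -26), (-13, -26)) = 41.0
d((28, -26), (29, -12)) = 14.0357
d((28, -26), (-19, 11)) = 59.8164
d((28, -26), (-17, -14)) = 46.5725
d((9, -12), (-13, -26)) = 26.0768
d((9, -12), (29, -12)) = 20.0
d((9, -12), (-19, 11)) = 36.2353
d((9, -12), (-17, -14)) = 26.0768
d((-13, -26), (29, -12)) = 44.2719
d((-13, -26), (-19, 11)) = 37.4833
d((-13, -26), (-17, -14)) = 12.6491
d((29, -12), (-19, 11)) = 53.2259
d((29, -12), (-17, -14)) = 46.0435
d((-19, 11), (-17, -14)) = 25.0799

Closest pair: (-17, 3) and (-19, 11) with distance 8.2462

The closest pair is (-17, 3) and (-19, 11) with Euclidean distance 8.2462. For 9 points, brute-force pairwise comparison is shown above. For large n, the divide-and-conquer algorithm (sort by x, recurse on halves, check the dividing strip) achieves O(n log n).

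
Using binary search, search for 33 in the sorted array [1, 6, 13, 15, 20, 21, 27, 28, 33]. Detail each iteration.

Binary search for 33 in [1, 6, 13, 15, 20, 21, 27, 28, 33]:

lo=0, hi=8, mid=4, arr[mid]=20 -> 20 < 33, search right half
lo=5, hi=8, mid=6, arr[mid]=27 -> 27 < 33, search right half
lo=7, hi=8, mid=7, arr[mid]=28 -> 28 < 33, search right half
lo=8, hi=8, mid=8, arr[mid]=33 -> Found target at index 8!

Binary search finds 33 at index 8 after 4 comparisons. The search repeatedly halves the search space by comparing with the middle element.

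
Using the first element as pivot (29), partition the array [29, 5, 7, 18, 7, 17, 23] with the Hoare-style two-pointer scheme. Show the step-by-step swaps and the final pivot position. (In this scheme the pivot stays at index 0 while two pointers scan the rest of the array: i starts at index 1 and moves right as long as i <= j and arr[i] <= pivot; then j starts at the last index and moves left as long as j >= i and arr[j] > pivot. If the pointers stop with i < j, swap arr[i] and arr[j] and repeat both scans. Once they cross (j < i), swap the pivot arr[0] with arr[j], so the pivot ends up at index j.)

Hoare-style two-pointer partition with pivot = 29:

Initial array: [29, 5, 7, 18, 7, 17, 23]

Pointers start at i = 1, j = 6.
i ends at 7, j ends at 6: the pointers have crossed (j < i), so scanning stops.

Swap pivot arr[0] with arr[6] to place pivot at position 6: [23, 5, 7, 18, 7, 17, 29]
Pivot position: 6

After partitioning with pivot 29, the array becomes [23, 5, 7, 18, 7, 17, 29]. The pivot is placed at index 6. All elements to the left of the pivot are <= 29, and all elements to the right are > 29.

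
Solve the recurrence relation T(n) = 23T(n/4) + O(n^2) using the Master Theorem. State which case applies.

Master Theorem for T(n) = 23T(n/4) + O(n^2):

a = 23, b = 4, c = 2
log_b(a) = log_4(23) = 2.2618

Case 1: c = 2 < log_4(23) = 2.2618
T(n) = O(n^(log_4 23))

For T(n) = 23T(n/4) + O(n^2): log_4(23) = 2.2618. This is Case 1 of the Master Theorem (c < log_b(a), work dominated by leaves), giving O(n^(log_4 23)).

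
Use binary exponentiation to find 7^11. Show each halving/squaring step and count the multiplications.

Computing 7^11 by squaring (build up from 7^1; each line after the first costs one multiplication):

7^1 = 7
7^2 = (7^1)^2 = 7^2 = 49
7^4 = (7^2)^2 = 49^2 = 2401
7^5 = 7 * 7^4 = 7 * 2401 = 16807
7^10 = (7^5)^2 = 16807^2 = 282475249
7^11 = 7 * 7^10 = 7 * 282475249 = 1977326743

Result: 1977326743
Multiplications needed: 5 (5 lines after 7^1)

7^11 = 1977326743. Using exponentiation by squaring, this requires 5 multiplications. The key idea: if the exponent is even, square the half-power; if odd, multiply by the base once.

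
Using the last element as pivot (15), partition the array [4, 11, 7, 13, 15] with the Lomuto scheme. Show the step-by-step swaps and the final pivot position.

Lomuto partition with pivot = 15:

Initial array: [4, 11, 7, 13, 15]

arr[0]=4 <= 15: swap with position 0, array becomes [4, 11, 7, 13, 15]
arr[1]=11 <= 15: swap with position 1, array becomes [4, 11, 7, 13, 15]
arr[2]=7 <= 15: swap with position 2, array becomes [4, 11, 7, 13, 15]
arr[3]=13 <= 15: swap with position 3, array becomes [4, 11, 7, 13, 15]

Place pivot at position 4: [4, 11, 7, 13, 15]
Pivot position: 4

After partitioning with pivot 15, the array becomes [4, 11, 7, 13, 15]. The pivot is placed at index 4. All elements to the left of the pivot are <= 15, and all elements to the right are > 15.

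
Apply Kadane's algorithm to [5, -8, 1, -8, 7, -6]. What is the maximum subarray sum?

Using Kadane's algorithm on [5, -8, 1, -8, 7, -6]:

Scanning through the array:
Position 1 (value -8): max_ending_here = -3, max_so_far = 5
Position 2 (value 1): max_ending_here = 1, max_so_far = 5
Position 3 (value -8): max_ending_here = -7, max_so_far = 5
Position 4 (value 7): max_ending_here = 7, max_so_far = 7
Position 5 (value -6): max_ending_here = 1, max_so_far = 7

Maximum subarray: [7]
Maximum sum: 7

The maximum subarray is [7] with sum 7. This subarray runs from index 4 to index 4.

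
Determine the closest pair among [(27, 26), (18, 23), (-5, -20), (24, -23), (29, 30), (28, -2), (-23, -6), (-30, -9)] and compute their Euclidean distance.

Computing all pairwise distances among 8 points:

d((27, 26), (18, 23)) = 9.4868
d((27, 26), (-5, -20)) = 56.0357
d((27, 26), (24, -23)) = 49.0918
d((27, 26), (29, 30)) = 4.4721 <-- minimum
d((27, 26), (28, -2)) = 28.0179
d((27, 26), (-23, -6)) = 59.3633
d((27, 26), (-30, -9)) = 66.888
d((18, 23), (-5, -20)) = 48.7647
d((18, 23), (24, -23)) = 46.3897
d((18, 23), (29, 30)) = 13.0384
d((18, 23), (28, -2)) = 26.9258
d((18, 23), (-23, -6)) = 50.2195
d((18, 23), (-30, -9)) = 57.6888
d((-5, -20), (24, -23)) = 29.1548
d((-5, -20), (29, 30)) = 60.4649
d((-5, -20), (28, -2)) = 37.5899
d((-5, -20), (-23, -6)) = 22.8035
d((-5, -20), (-30, -9)) = 27.313
d((24, -23), (29, 30)) = 53.2353
d((24, -23), (28, -2)) = 21.3776
d((24, -23), (-23, -6)) = 49.98
d((24, -23), (-30, -9)) = 55.7853
d((29, 30), (28, -2)) = 32.0156
d((29, 30), (-23, -6)) = 63.2456
d((29, 30), (-30, -9)) = 70.7248
d((28, -2), (-23, -6)) = 51.1566
d((28, -2), (-30, -9)) = 58.4209
d((-23, -6), (-30, -9)) = 7.6158

Closest pair: (27, 26) and (29, 30) with distance 4.4721

The closest pair is (27, 26) and (29, 30) with Euclidean distance 4.4721. For 8 points, brute-force pairwise comparison is shown above. For large n, the divide-and-conquer algorithm (sort by x, recurse on halves, check the dividing strip) achieves O(n log n).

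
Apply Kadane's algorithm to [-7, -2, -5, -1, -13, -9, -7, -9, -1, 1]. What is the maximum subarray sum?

Using Kadane's algorithm on [-7, -2, -5, -1, -13, -9, -7, -9, -1, 1]:

Scanning through the array:
Position 1 (value -2): max_ending_here = -2, max_so_far = -2
Position 2 (value -5): max_ending_here = -5, max_so_far = -2
Position 3 (value -1): max_ending_here = -1, max_so_far = -1
Position 4 (value -13): max_ending_here = -13, max_so_far = -1
Position 5 (value -9): max_ending_here = -9, max_so_far = -1
Position 6 (value -7): max_ending_here = -7, max_so_far = -1
Position 7 (value -9): max_ending_here = -9, max_so_far = -1
Position 8 (value -1): max_ending_here = -1, max_so_far = -1
Position 9 (value 1): max_ending_here = 1, max_so_far = 1

Maximum subarray: [1]
Maximum sum: 1

The maximum subarray is [1] with sum 1. This subarray runs from index 9 to index 9.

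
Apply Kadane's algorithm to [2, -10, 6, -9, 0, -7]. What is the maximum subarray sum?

Using Kadane's algorithm on [2, -10, 6, -9, 0, -7]:

Scanning through the array:
Position 1 (value -10): max_ending_here = -8, max_so_far = 2
Position 2 (value 6): max_ending_here = 6, max_so_far = 6
Position 3 (value -9): max_ending_here = -3, max_so_far = 6
Position 4 (value 0): max_ending_here = 0, max_so_far = 6
Position 5 (value -7): max_ending_here = -7, max_so_far = 6

Maximum subarray: [6]
Maximum sum: 6

The maximum subarray is [6] with sum 6. This subarray runs from index 2 to index 2.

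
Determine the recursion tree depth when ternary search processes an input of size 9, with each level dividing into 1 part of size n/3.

For divide and conquer with division factor 3:

Problem sizes at each level:
Level 0: 9
Level 1: 3
Level 2: 1

The root is level 0 and the size-1 base case is level 2 (the tree spans levels 0 through 2, i.e. 3 levels counting the root), so the depth is the number of divisions: log_3(9) = 2

The recursion tree depth is log_3(9) = 2. At each level, the problem size is divided by 3, so it takes 2 divisions to reduce to a base case of size 1. The algorithm makes 1 recursive call at each level.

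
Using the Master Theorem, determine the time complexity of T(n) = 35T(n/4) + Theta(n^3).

Master Theorem for T(n) = 35T(n/4) + O(n^3):

a = 35, b = 4, c = 3
log_b(a) = log_4(35) = 2.5646

Case 3: c = 3 > log_4(35) = 2.5646
T(n) = O(n^3) = O(n^3)

For T(n) = 35T(n/4) + O(n^3): log_4(35) = 2.5646. This is Case 3 of the Master Theorem (c > log_b(a), work dominated by root), giving O(n^3).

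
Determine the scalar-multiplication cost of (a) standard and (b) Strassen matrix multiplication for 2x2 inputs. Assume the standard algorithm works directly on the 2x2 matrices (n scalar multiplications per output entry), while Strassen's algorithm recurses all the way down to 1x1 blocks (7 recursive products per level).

Matrix multiplication for 2x2 matrices:

Standard algorithm: 2^3 = 8 multiplications
Strassen's algorithm: 7^(log2(2)) = 7^1 = 7 multiplications
Savings: 8 - 7 = 1 multiplications

Standard: 8 multiplications (2^3). Strassen: 7 multiplications (7^1). Strassen reduces 8 recursive multiplications to 7 at each level.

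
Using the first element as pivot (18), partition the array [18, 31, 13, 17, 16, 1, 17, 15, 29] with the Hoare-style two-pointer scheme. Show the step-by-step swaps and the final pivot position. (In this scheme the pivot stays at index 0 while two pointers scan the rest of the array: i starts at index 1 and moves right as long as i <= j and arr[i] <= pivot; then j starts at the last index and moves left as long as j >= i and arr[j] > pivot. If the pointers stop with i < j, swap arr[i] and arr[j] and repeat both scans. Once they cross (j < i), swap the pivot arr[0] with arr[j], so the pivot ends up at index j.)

Hoare-style two-pointer partition with pivot = 18:

Initial array: [18, 31, 13, 17, 16, 1, 17, 15, 29]

Pointers start at i = 1, j = 8.
i stops at index 1 (arr[1]=31 > 18), j stops at index 7 (arr[7]=15 <= 18): swap arr[1] and arr[7], array becomes [18, 15, 13, 17, 16, 1, 17, 31, 29]
i ends at 7, j ends at 6: the pointers have crossed (j < i), so scanning stops.

Swap pivot arr[0] with arr[6] to place pivot at position 6: [17, 15, 13, 17, 16, 1, 18, 31, 29]
Pivot position: 6

After partitioning with pivot 18, the array becomes [17, 15, 13, 17, 16, 1, 18, 31, 29]. The pivot is placed at index 6. All elements to the left of the pivot are <= 18, and all elements to the right are > 18.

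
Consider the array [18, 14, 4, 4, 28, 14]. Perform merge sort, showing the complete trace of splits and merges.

Merge sort trace:

Split: [18, 14, 4, 4, 28, 14] -> [18, 14, 4] and [4, 28, 14]
  Split: [18, 14, 4] -> [18] and [14, 4]
    Split: [14, 4] -> [14] and [4]
    Merge: [14] + [4] -> [4, 14]
  Merge: [18] + [4, 14] -> [4, 14, 18]
  Split: [4, 28, 14] -> [4] and [28, 14]
    Split: [28, 14] -> [28] and [14]
    Merge: [28] + [14] -> [14, 28]
  Merge: [4] + [14, 28] -> [4, 14, 28]
Merge: [4, 14, 18] + [4, 14, 28] -> [4, 4, 14, 14, 18, 28]

Final sorted array: [4, 4, 14, 14, 18, 28]

The merge sort proceeds by recursively splitting the array and merging sorted halves.
After all merges, the sorted array is [4, 4, 14, 14, 18, 28].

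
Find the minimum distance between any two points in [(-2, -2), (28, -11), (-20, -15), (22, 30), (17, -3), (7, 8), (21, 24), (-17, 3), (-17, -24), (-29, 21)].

Computing all pairwise distances among 10 points:

d((-2, -2), (28, -11)) = 31.3209
d((-2, -2), (-20, -15)) = 22.2036
d((-2, -2), (22, 30)) = 40.0
d((-2, -2), (17, -3)) = 19.0263
d((-2, -2), (7, 8)) = 13.4536
d((-2, -2), (21, 24)) = 34.7131
d((-2, -2), (-17, 3)) = 15.8114
d((-2, -2), (-17, -24)) = 26.6271
d((-2, -2), (-29, 21)) = 35.4683
d((28, -11), (-20, -15)) = 48.1664
d((28, -11), (22, 30)) = 41.4367
d((28, -11), (17, -3)) = 13.6015
d((28, -11), (7, 8)) = 28.3196
d((28, -11), (21, 24)) = 35.6931
d((28, -11), (-17, 3)) = 47.1275
d((28, -11), (-17, -24)) = 46.8402
d((28, -11), (-29, 21)) = 65.3682
d((-20, -15), (22, 30)) = 61.5549
d((-20, -15), (17, -3)) = 38.8973
d((-20, -15), (7, 8)) = 35.4683
d((-20, -15), (21, 24)) = 56.5862
d((-20, -15), (-17, 3)) = 18.2483
d((-20, -15), (-17, -24)) = 9.4868
d((-20, -15), (-29, 21)) = 37.108
d((22, 30), (17, -3)) = 33.3766
d((22, 30), (7, 8)) = 26.6271
d((22, 30), (21, 24)) = 6.0828 <-- minimum
d((22, 30), (-17, 3)) = 47.4342
d((22, 30), (-17, -24)) = 66.6108
d((22, 30), (-29, 21)) = 51.788
d((17, -3), (7, 8)) = 14.8661
d((17, -3), (21, 24)) = 27.2947
d((17, -3), (-17, 3)) = 34.5254
d((17, -3), (-17, -24)) = 39.9625
d((17, -3), (-29, 21)) = 51.8845
d((7, 8), (21, 24)) = 21.2603
d((7, 8), (-17, 3)) = 24.5153
d((7, 8), (-17, -24)) = 40.0
d((7, 8), (-29, 21)) = 38.2753
d((21, 24), (-17, 3)) = 43.4166
d((21, 24), (-17, -24)) = 61.2209
d((21, 24), (-29, 21)) = 50.0899
d((-17, 3), (-17, -24)) = 27.0
d((-17, 3), (-29, 21)) = 21.6333
d((-17, -24), (-29, 21)) = 46.5725

Closest pair: (22, 30) and (21, 24) with distance 6.0828

The closest pair is (22, 30) and (21, 24) with Euclidean distance 6.0828. For 10 points, brute-force pairwise comparison is shown above. For large n, the divide-and-conquer algorithm (sort by x, recurse on halves, check the dividing strip) achieves O(n log n).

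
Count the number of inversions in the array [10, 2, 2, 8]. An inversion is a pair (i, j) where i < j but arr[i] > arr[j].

Finding inversions in [10, 2, 2, 8]:

(0, 1): arr[0]=10 > arr[1]=2
(0, 2): arr[0]=10 > arr[2]=2
(0, 3): arr[0]=10 > arr[3]=8

Total inversions: 3

The array has 3 inversion(s): (0,1), (0,2), (0,3). Each pair (i,j) satisfies i < j and arr[i] > arr[j].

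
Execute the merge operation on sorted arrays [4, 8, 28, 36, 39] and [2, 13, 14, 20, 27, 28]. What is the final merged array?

Merging process:

Compare 4 vs 2: take 2 from right. Merged: [2]
Compare 4 vs 13: take 4 from left. Merged: [2, 4]
Compare 8 vs 13: take 8 from left. Merged: [2, 4, 8]
Compare 28 vs 13: take 13 from right. Merged: [2, 4, 8, 13]
Compare 28 vs 14: take 14 from right. Merged: [2, 4, 8, 13, 14]
Compare 28 vs 20: take 20 from right. Merged: [2, 4, 8, 13, 14, 20]
Compare 28 vs 27: take 27 from right. Merged: [2, 4, 8, 13, 14, 20, 27]
Compare 28 vs 28: take 28 from left. Merged: [2, 4, 8, 13, 14, 20, 27, 28]
Compare 36 vs 28: take 28 from right. Merged: [2, 4, 8, 13, 14, 20, 27, 28, 28]
Append remaining from left: [36, 39]. Merged: [2, 4, 8, 13, 14, 20, 27, 28, 28, 36, 39]

Final merged array: [2, 4, 8, 13, 14, 20, 27, 28, 28, 36, 39]
Total comparisons: 9

The merged array is [2, 4, 8, 13, 14, 20, 27, 28, 28, 36, 39], requiring 9 comparisons. The merge step runs in O(n) time where n is the total number of elements.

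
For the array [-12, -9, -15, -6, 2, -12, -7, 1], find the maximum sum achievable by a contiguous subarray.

Using Kadane's algorithm on [-12, -9, -15, -6, 2, -12, -7, 1]:

Scanning through the array:
Position 1 (value -9): max_ending_here = -9, max_so_far = -9
Position 2 (value -15): max_ending_here = -15, max_so_far = -9
Position 3 (value -6): max_ending_here = -6, max_so_far = -6
Position 4 (value 2): max_ending_here = 2, max_so_far = 2
Position 5 (value -12): max_ending_here = -10, max_so_far = 2
Position 6 (value -7): max_ending_here = -7, max_so_far = 2
Position 7 (value 1): max_ending_here = 1, max_so_far = 2

Maximum subarray: [2]
Maximum sum: 2

The maximum subarray is [2] with sum 2. This subarray runs from index 4 to index 4.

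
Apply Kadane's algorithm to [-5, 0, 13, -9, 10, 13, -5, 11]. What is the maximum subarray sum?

Using Kadane's algorithm on [-5, 0, 13, -9, 10, 13, -5, 11]:

Scanning through the array:
Position 1 (value 0): max_ending_here = 0, max_so_far = 0
Position 2 (value 13): max_ending_here = 13, max_so_far = 13
Position 3 (value -9): max_ending_here = 4, max_so_far = 13
Position 4 (value 10): max_ending_here = 14, max_so_far = 14
Position 5 (value 13): max_ending_here = 27, max_so_far = 27
Position 6 (value -5): max_ending_here = 22, max_so_far = 27
Position 7 (value 11): max_ending_here = 33, max_so_far = 33

Maximum subarray: [0, 13, -9, 10, 13, -5, 11]
Maximum sum: 33

The maximum subarray is [0, 13, -9, 10, 13, -5, 11] with sum 33. This subarray runs from index 1 to index 7.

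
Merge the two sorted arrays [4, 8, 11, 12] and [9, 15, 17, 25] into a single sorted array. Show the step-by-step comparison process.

Merging process:

Compare 4 vs 9: take 4 from left. Merged: [4]
Compare 8 vs 9: take 8 from left. Merged: [4, 8]
Compare 11 vs 9: take 9 from right. Merged: [4, 8, 9]
Compare 11 vs 15: take 11 from left. Merged: [4, 8, 9, 11]
Compare 12 vs 15: take 12 from left. Merged: [4, 8, 9, 11, 12]
Append remaining from right: [15, 17, 25]. Merged: [4, 8, 9, 11, 12, 15, 17, 25]

Final merged array: [4, 8, 9, 11, 12, 15, 17, 25]
Total comparisons: 5

The merged array is [4, 8, 9, 11, 12, 15, 17, 25], requiring 5 comparisons. The merge step runs in O(n) time where n is the total number of elements.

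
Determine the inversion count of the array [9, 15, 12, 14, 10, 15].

Finding inversions in [9, 15, 12, 14, 10, 15]:

(1, 2): arr[1]=15 > arr[2]=12
(1, 3): arr[1]=15 > arr[3]=14
(1, 4): arr[1]=15 > arr[4]=10
(2, 4): arr[2]=12 > arr[4]=10
(3, 4): arr[3]=14 > arr[4]=10

Total inversions: 5

The array has 5 inversion(s): (1,2), (1,3), (1,4), (2,4), (3,4). Each pair (i,j) satisfies i < j and arr[i] > arr[j].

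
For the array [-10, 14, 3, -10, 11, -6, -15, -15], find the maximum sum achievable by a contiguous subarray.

Using Kadane's algorithm on [-10, 14, 3, -10, 11, -6, -15, -15]:

Scanning through the array:
Position 1 (value 14): max_ending_here = 14, max_so_far = 14
Position 2 (value 3): max_ending_here = 17, max_so_far = 17
Position 3 (value -10): max_ending_here = 7, max_so_far = 17
Position 4 (value 11): max_ending_here = 18, max_so_far = 18
Position 5 (value -6): max_ending_here = 12, max_so_far = 18
Position 6 (value -15): max_ending_here = -3, max_so_far = 18
Position 7 (value -15): max_ending_here = -15, max_so_far = 18

Maximum subarray: [14, 3, -10, 11]
Maximum sum: 18

The maximum subarray is [14, 3, -10, 11] with sum 18. This subarray runs from index 1 to index 4.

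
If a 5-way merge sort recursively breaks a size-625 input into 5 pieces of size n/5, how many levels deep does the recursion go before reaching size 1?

For divide and conquer with division factor 5:

Problem sizes at each level:
Level 0: 625
Level 1: 125
Level 2: 25
Level 3: 5
Level 4: 1

The root is level 0 and the size-1 base case is level 4 (the tree spans levels 0 through 4, i.e. 5 levels counting the root), so the depth is the number of divisions: log_5(625) = 4

The recursion tree depth is log_5(625) = 4. At each level, the problem size is divided by 5, so it takes 4 divisions to reduce to a base case of size 1. The algorithm makes 5 recursive calls at each level.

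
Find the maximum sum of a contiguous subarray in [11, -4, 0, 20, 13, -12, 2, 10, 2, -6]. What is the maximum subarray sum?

Using Kadane's algorithm on [11, -4, 0, 20, 13, -12, 2, 10, 2, -6]:

Scanning through the array:
Position 1 (value -4): max_ending_here = 7, max_so_far = 11
Position 2 (value 0): max_ending_here = 7, max_so_far = 11
Position 3 (value 20): max_ending_here = 27, max_so_far = 27
Position 4 (value 13): max_ending_here = 40, max_so_far = 40
Position 5 (value -12): max_ending_here = 28, max_so_far = 40
Position 6 (value 2): max_ending_here = 30, max_so_far = 40
Position 7 (value 10): max_ending_here = 40, max_so_far = 40
Position 8 (value 2): max_ending_here = 42, max_so_far = 42
Position 9 (value -6): max_ending_here = 36, max_so_far = 42

Maximum subarray: [11, -4, 0, 20, 13, -12, 2, 10, 2]
Maximum sum: 42

The maximum subarray is [11, -4, 0, 20, 13, -12, 2, 10, 2] with sum 42. This subarray runs from index 0 to index 8.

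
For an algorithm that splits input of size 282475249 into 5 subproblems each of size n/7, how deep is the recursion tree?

For divide and conquer with division factor 7:

Problem sizes at each level:
Level 0: 282475249
Level 1: 40353607
Level 2: 5764801
Level 3: 823543
Level 4: 117649
Level 5: 16807
Level 6: 2401
Level 7: 343
Level 8: 49
Level 9: 7
Level 10: 1

The root is level 0 and the size-1 base case is level 10 (the tree spans levels 0 through 10, i.e. 11 levels counting the root), so the depth is the number of divisions: log_7(282475249) = 10

The recursion tree depth is log_7(282475249) = 10. At each level, the problem size is divided by 7, so it takes 10 divisions to reduce to a base case of size 1. The algorithm makes 5 recursive calls at each level.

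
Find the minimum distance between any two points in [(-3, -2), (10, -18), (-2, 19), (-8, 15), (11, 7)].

Computing all pairwise distances among 5 points:

d((-3, -2), (10, -18)) = 20.6155
d((-3, -2), (-2, 19)) = 21.0238
d((-3, -2), (-8, 15)) = 17.72
d((-3, -2), (11, 7)) = 16.6433
d((10, -18), (-2, 19)) = 38.8973
d((10, -18), (-8, 15)) = 37.5899
d((10, -18), (11, 7)) = 25.02
d((-2, 19), (-8, 15)) = 7.2111 <-- minimum
d((-2, 19), (11, 7)) = 17.6918
d((-8, 15), (11, 7)) = 20.6155

Closest pair: (-2, 19) and (-8, 15) with distance 7.2111

The closest pair is (-2, 19) and (-8, 15) with Euclidean distance 7.2111. For 5 points, brute-force pairwise comparison is shown above. For large n, the divide-and-conquer algorithm (sort by x, recurse on halves, check the dividing strip) achieves O(n log n).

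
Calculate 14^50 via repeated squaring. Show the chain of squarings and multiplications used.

Computing 14^50 by squaring (build up from 14^1; each line after the first costs one multiplication):

14^1 = 14
14^2 = (14^1)^2 = 14^2 = 196
14^3 = 14 * 14^2 = 14 * 196 = 2744
14^6 = (14^3)^2 = 2744^2 = 7529536
14^12 = (14^6)^2 = 7529536^2 = 56693912375296
14^24 = (14^12)^2 = 56693912375296^2 = 3214199700417740936751087616
14^25 = 14 * 14^24 = 14 * 3214199700417740936751087616 = 44998795805848373114515226624
14^50 = (14^25)^2 = 44998795805848373114515226624^2 = 2024891623976437135118764865774783290467102632746078437376

Result: 2024891623976437135118764865774783290467102632746078437376
Multiplications needed: 7 (7 lines after 14^1)

14^50 = 2024891623976437135118764865774783290467102632746078437376. Using exponentiation by squaring, this requires 7 multiplications. The key idea: if the exponent is even, square the half-power; if odd, multiply by the base once.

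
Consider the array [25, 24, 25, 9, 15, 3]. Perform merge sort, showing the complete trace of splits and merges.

Merge sort trace:

Split: [25, 24, 25, 9, 15, 3] -> [25, 24, 25] and [9, 15, 3]
  Split: [25, 24, 25] -> [25] and [24, 25]
    Split: [24, 25] -> [24] and [25]
    Merge: [24] + [25] -> [24, 25]
  Merge: [25] + [24, 25] -> [24, 25, 25]
  Split: [9, 15, 3] -> [9] and [15, 3]
    Split: [15, 3] -> [15] and [3]
    Merge: [15] + [3] -> [3, 15]
  Merge: [9] + [3, 15] -> [3, 9, 15]
Merge: [24, 25, 25] + [3, 9, 15] -> [3, 9, 15, 24, 25, 25]

Final sorted array: [3, 9, 15, 24, 25, 25]

The merge sort proceeds by recursively splitting the array and merging sorted halves.
After all merges, the sorted array is [3, 9, 15, 24, 25, 25].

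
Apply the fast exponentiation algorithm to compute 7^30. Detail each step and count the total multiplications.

Computing 7^30 by squaring (build up from 7^1; each line after the first costs one multiplication):

7^1 = 7
7^2 = (7^1)^2 = 7^2 = 49
7^3 = 7 * 7^2 = 7 * 49 = 343
7^6 = (7^3)^2 = 343^2 = 117649
7^7 = 7 * 7^6 = 7 * 117649 = 823543
7^14 = (7^7)^2 = 823543^2 = 678223072849
7^15 = 7 * 7^14 = 7 * 678223072849 = 4747561509943
7^30 = (7^15)^2 = 4747561509943^2 = 22539340290692258087863249

Result: 22539340290692258087863249
Multiplications needed: 7 (7 lines after 7^1)

7^30 = 22539340290692258087863249. Using exponentiation by squaring, this requires 7 multiplications. The key idea: if the exponent is even, square the half-power; if odd, multiply by the base once.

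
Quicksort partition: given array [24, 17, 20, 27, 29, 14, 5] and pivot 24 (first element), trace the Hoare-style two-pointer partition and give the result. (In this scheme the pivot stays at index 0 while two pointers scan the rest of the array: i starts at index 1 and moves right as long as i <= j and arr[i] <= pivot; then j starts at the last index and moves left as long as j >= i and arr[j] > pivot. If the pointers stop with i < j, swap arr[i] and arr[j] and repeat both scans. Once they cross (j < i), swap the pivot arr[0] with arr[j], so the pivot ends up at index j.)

Hoare-style two-pointer partition with pivot = 24:

Initial array: [24, 17, 20, 27, 29, 14, 5]

Pointers start at i = 1, j = 6.
i stops at index 3 (arr[3]=27 > 24), j stops at index 6 (arr[6]=5 <= 24): swap arr[3] and arr[6], array becomes [24, 17, 20, 5, 29, 14, 27]
i stops at index 4 (arr[4]=29 > 24), j stops at index 5 (arr[5]=14 <= 24): swap arr[4] and arr[5], array becomes [24, 17, 20, 5, 14, 29, 27]
i ends at 5, j ends at 4: the pointers have crossed (j < i), so scanning stops.

Swap pivot arr[0] with arr[4] to place pivot at position 4: [14, 17, 20, 5, 24, 29, 27]
Pivot position: 4

After partitioning with pivot 24, the array becomes [14, 17, 20, 5, 24, 29, 27]. The pivot is placed at index 4. All elements to the left of the pivot are <= 24, and all elements to the right are > 24.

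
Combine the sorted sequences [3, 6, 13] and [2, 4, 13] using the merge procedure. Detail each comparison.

Merging process:

Compare 3 vs 2: take 2 from right. Merged: [2]
Compare 3 vs 4: take 3 from left. Merged: [2, 3]
Compare 6 vs 4: take 4 from right. Merged: [2, 3, 4]
Compare 6 vs 13: take 6 from left. Merged: [2, 3, 4, 6]
Compare 13 vs 13: take 13 from left. Merged: [2, 3, 4, 6, 13]
Append remaining from right: [13]. Merged: [2, 3, 4, 6, 13, 13]

Final merged array: [2, 3, 4, 6, 13, 13]
Total comparisons: 5

The merged array is [2, 3, 4, 6, 13, 13], requiring 5 comparisons. The merge step runs in O(n) time where n is the total number of elements.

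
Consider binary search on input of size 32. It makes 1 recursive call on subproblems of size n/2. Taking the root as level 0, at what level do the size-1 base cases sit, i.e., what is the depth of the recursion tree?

For divide and conquer with division factor 2:

Problem sizes at each level:
Level 0: 32
Level 1: 16
Level 2: 8
Level 3: 4
Level 4: 2
Level 5: 1

The root is level 0 and the size-1 base case is level 5 (the tree spans levels 0 through 5, i.e. 6 levels counting the root), so the depth is the number of divisions: log_2(32) = 5

The recursion tree depth is log_2(32) = 5. At each level, the problem size is divided by 2, so it takes 5 divisions to reduce to a base case of size 1. The algorithm makes 1 recursive call at each level.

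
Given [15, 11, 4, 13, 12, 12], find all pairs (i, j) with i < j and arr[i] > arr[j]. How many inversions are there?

Finding inversions in [15, 11, 4, 13, 12, 12]:

(0, 1): arr[0]=15 > arr[1]=11
(0, 2): arr[0]=15 > arr[2]=4
(0, 3): arr[0]=15 > arr[3]=13
(0, 4): arr[0]=15 > arr[4]=12
(0, 5): arr[0]=15 > arr[5]=12
(1, 2): arr[1]=11 > arr[2]=4
(3, 4): arr[3]=13 > arr[4]=12
(3, 5): arr[3]=13 > arr[5]=12

Total inversions: 8

The array has 8 inversion(s): (0,1), (0,2), (0,3), (0,4), (0,5), (1,2), (3,4), (3,5). Each pair (i,j) satisfies i < j and arr[i] > arr[j].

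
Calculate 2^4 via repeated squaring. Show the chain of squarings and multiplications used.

Computing 2^4 by squaring (build up from 2^1; each line after the first costs one multiplication):

2^1 = 2
2^2 = (2^1)^2 = 2^2 = 4
2^4 = (2^2)^2 = 4^2 = 16

Result: 16
Multiplications needed: 2 (2 lines after 2^1)

2^4 = 16. Using exponentiation by squaring, this requires 2 multiplications. The key idea: if the exponent is even, square the half-power; if odd, multiply by the base once.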